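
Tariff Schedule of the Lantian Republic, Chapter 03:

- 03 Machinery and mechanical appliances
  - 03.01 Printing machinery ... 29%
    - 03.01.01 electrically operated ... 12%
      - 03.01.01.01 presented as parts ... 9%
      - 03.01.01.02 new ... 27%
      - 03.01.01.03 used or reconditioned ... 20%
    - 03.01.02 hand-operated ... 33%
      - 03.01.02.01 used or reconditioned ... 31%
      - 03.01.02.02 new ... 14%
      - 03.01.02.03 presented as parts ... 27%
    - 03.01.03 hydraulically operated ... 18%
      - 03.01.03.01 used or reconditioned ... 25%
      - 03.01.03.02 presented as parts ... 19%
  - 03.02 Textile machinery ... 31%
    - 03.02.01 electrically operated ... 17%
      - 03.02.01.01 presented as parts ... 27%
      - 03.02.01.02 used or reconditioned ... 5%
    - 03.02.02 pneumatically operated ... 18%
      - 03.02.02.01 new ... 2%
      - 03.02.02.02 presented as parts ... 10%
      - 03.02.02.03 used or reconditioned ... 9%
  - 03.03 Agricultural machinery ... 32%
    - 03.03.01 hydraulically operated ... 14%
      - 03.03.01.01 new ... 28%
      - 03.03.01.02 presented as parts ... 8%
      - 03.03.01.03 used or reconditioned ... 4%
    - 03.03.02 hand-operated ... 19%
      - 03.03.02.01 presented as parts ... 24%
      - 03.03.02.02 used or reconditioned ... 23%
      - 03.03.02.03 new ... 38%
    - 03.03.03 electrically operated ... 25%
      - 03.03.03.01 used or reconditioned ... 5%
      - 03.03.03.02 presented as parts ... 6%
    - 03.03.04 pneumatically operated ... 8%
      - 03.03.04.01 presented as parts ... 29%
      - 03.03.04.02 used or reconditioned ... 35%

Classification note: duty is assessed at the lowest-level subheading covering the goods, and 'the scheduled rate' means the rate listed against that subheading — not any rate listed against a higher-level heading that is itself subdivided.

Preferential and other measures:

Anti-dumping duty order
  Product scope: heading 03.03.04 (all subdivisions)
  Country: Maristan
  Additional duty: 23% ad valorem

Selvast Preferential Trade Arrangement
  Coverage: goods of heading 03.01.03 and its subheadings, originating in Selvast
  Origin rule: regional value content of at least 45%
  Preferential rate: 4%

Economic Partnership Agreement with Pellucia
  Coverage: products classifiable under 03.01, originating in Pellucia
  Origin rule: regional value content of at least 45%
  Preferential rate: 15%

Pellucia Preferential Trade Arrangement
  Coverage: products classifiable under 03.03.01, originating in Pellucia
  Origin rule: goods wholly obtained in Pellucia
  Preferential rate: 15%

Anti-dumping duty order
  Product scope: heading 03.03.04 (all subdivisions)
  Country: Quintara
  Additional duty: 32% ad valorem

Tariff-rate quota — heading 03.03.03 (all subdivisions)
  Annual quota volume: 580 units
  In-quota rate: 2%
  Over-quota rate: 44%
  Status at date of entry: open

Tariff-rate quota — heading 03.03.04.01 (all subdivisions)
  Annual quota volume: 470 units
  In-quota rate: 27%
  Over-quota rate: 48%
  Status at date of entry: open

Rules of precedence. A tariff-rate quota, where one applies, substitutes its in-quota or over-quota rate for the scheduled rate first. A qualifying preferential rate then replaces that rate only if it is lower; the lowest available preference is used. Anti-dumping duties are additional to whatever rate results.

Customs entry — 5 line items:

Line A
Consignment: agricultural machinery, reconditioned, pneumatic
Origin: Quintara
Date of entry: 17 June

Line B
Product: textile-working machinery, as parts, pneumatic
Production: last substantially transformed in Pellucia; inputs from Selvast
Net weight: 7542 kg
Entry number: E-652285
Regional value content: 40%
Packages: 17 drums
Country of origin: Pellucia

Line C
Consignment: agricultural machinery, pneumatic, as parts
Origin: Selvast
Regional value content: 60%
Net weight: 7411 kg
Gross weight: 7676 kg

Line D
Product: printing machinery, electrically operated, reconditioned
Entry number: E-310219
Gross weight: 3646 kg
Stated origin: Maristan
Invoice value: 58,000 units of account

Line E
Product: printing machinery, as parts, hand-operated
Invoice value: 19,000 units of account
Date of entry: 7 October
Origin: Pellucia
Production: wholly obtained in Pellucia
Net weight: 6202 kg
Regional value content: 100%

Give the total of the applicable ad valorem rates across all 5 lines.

Line A: agricultural → 03.03; pneumatic → 03.03.04; reconditioned → 03.03.04.02. Scheduled 35%. anti-dumping (Quintara, 03.03.04): +32%; total 35% + 32% = 67%. → 67%.
Line B: textile-working → 03.02; pneumatic → 03.02.02; as parts → 03.02.02.02. Scheduled 10%. Pellucia agreement on 03.01: 03.02.02.02 not covered; Pellucia agreement on 03.03.01: 03.02.02.02 not covered. → 10%.
Line C: agricultural → 03.03; pneumatic → 03.03.04; as parts → 03.03.04.01. Scheduled 29%. quota on 03.03.04.01 open → in-quota 27%; Selvast agreement on 03.01.03: 03.03.04.01 not covered. → 27%.
Line D: printing → 03.01; electrically operated → 03.01.01; reconditioned → 03.01.01.03. Scheduled 20%. No special measure applies. → 20%.
Line E: printing → 03.01; hand-operated → 03.01.02; as parts → 03.01.02.03. Scheduled 27%. Pellucia agreement on 03.01: RVC ≥ 45% → 15% available; Pellucia agreement on 03.03.01: 03.01.02.03 not covered; preferential 15%. → 15%.
Sum: 67% + 10% + 27% + 20% + 15% = 139%.

139%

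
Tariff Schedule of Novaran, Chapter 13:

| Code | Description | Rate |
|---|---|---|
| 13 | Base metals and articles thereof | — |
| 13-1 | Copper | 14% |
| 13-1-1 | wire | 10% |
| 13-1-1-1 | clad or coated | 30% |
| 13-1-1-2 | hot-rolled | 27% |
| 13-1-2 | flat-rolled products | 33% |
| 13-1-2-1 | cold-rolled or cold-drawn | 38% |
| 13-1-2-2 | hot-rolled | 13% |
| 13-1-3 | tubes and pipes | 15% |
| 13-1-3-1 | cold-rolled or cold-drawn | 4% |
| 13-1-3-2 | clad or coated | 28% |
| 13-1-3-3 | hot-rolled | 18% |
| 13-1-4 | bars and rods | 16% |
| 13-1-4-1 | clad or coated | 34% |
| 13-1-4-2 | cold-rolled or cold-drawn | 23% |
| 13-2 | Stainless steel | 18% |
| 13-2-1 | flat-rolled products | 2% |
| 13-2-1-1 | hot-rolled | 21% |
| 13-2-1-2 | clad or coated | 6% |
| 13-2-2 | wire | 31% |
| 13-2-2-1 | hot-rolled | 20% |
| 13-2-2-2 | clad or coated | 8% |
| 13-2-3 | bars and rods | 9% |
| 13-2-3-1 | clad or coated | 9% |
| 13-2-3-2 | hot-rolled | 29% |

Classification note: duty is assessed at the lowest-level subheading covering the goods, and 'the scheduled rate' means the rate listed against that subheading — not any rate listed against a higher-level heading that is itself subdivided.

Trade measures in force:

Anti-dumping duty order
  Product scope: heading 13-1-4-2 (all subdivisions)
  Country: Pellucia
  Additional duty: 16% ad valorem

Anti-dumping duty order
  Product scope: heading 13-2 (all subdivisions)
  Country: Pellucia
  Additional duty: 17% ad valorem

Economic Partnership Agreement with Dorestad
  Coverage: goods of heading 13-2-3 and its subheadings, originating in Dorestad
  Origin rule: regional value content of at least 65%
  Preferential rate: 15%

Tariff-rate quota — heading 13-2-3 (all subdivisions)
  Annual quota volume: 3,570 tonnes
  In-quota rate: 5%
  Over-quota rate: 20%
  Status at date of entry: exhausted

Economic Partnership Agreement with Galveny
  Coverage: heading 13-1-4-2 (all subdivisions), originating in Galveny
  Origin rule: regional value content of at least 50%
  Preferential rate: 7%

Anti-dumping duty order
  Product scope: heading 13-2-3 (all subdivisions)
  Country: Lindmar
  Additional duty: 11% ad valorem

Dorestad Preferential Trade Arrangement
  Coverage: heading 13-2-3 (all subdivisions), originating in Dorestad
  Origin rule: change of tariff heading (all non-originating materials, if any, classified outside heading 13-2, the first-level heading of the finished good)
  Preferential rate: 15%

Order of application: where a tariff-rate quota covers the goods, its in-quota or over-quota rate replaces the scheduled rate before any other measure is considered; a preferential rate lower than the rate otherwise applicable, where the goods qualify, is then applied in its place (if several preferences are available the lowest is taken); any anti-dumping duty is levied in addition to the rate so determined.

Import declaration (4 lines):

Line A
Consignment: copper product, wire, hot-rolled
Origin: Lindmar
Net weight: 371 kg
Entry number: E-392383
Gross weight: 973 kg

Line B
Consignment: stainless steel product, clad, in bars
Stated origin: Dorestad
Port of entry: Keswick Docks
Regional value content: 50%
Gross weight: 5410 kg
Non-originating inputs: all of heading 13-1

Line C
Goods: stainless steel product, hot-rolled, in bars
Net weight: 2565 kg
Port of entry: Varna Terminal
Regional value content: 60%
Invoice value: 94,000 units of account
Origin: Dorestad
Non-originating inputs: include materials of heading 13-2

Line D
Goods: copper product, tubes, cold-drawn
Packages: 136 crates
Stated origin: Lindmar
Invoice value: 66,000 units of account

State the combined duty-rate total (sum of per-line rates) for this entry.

Line A: copper → 13-1; wire → 13-1-1; hot-rolled → 13-1-1-2. Scheduled 27%. No special measure applies. → 27%.
Line B: stainless steel → 13-2; in bars → 13-2-3; clad → 13-2-3-1. Scheduled 9%. quota on 13-2-3 exhausted → over-quota 20%; Dorestad agreement on 13-2-3: RVC < 65%; Dorestad agreement on 13-2-3: CTH met → 15% available; preferential 15%. → 15%.
Line C: stainless steel → 13-2; in bars → 13-2-3; hot-rolled → 13-2-3-2. Scheduled 29%. quota on 13-2-3 exhausted → over-quota 20%; Dorestad agreement on 13-2-3: RVC < 65%; Dorestad agreement on 13-2-3: CTH not met. → 20%.
Line D: copper → 13-1; tubes → 13-1-3; cold-drawn → 13-1-3-1. Scheduled 4%. No special measure applies. → 4%.
Sum: 27% + 15% + 20% + 4% = 66%.

66%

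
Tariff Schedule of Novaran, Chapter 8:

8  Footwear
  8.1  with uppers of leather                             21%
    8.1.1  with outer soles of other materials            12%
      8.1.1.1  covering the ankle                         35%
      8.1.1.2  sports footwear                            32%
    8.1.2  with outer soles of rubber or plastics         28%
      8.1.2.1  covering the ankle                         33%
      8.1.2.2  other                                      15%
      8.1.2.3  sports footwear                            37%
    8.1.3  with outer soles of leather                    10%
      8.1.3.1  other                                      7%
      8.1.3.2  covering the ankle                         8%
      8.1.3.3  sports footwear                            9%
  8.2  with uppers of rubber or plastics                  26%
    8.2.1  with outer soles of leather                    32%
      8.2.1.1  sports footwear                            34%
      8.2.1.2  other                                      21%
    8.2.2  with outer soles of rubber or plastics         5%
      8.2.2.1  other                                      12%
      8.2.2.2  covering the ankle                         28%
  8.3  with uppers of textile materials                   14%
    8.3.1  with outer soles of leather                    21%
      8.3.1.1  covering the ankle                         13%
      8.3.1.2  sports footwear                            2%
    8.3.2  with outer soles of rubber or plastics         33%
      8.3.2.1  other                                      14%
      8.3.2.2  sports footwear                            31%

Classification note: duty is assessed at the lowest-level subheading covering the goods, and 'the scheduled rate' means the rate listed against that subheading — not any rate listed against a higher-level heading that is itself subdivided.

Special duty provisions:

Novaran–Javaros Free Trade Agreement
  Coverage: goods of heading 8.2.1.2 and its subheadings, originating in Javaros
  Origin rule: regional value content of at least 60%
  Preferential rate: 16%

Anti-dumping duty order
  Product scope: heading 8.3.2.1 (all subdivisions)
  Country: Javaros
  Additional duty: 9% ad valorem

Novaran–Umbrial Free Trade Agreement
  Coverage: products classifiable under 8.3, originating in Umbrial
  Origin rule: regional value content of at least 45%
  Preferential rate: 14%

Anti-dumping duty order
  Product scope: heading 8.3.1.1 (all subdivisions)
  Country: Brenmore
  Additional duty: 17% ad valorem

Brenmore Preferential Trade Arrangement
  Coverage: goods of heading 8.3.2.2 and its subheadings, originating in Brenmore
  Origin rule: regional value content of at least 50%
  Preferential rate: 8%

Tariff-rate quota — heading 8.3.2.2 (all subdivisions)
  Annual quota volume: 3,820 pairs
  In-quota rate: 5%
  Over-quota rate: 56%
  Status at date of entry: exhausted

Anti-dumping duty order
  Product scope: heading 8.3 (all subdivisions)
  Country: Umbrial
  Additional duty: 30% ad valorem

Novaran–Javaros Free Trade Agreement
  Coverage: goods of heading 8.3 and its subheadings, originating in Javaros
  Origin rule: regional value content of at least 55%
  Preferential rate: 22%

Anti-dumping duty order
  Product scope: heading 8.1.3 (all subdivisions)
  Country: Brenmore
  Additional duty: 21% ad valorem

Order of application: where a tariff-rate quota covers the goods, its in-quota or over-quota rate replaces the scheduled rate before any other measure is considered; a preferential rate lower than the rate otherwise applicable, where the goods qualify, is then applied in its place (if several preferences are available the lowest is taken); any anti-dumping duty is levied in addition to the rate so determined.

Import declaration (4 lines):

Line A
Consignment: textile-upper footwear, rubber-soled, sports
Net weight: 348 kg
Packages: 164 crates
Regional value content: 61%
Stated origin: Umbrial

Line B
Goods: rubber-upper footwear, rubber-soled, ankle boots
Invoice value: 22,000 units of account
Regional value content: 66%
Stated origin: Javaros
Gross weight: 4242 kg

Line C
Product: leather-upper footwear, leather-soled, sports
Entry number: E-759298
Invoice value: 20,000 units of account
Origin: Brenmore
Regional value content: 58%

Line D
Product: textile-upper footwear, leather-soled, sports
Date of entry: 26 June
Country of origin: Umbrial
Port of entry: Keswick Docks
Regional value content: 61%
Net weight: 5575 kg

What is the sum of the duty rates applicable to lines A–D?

134%

Line A: textile-upper → 8.3; rubber-soled → 8.3.2; sports → 8.3.2.2. Scheduled 31%. quota on 8.3.2.2 exhausted → over-quota 56%; Umbrial agreement on 8.3: RVC ≥ 45% → 14% available; preferential 14%; anti-dumping (Umbrial, 8.3): +30%; total 14% + 30% = 44%. → 44%.
Line B: rubber-upper → 8.2; rubber-soled → 8.2.2; ankle boots → 8.2.2.2. Scheduled 28%. Javaros agreement on 8.2.1.2: 8.2.2.2 not covered; Javaros agreement on 8.3: 8.2.2.2 not covered. → 28%.
Line C: leather-upper → 8.1; leather-soled → 8.1.3; sports → 8.1.3.3. Scheduled 9%. Brenmore agreement on 8.3.2.2: 8.1.3.3 not covered; anti-dumping (Brenmore, 8.1.3): +21%; total 9% + 21% = 30%. → 30%.
Line D: textile-upper → 8.3; leather-soled → 8.3.1; sports → 8.3.1.2. Scheduled 2%. Umbrial agreement on 8.3: RVC ≥ 45% → 14% available; preference 14% not lower than 2% → no reduction; anti-dumping (Umbrial, 8.3): +30%; total 2% + 30% = 32%. → 32%.
Sum: 44% + 28% + 30% + 32% = 134%.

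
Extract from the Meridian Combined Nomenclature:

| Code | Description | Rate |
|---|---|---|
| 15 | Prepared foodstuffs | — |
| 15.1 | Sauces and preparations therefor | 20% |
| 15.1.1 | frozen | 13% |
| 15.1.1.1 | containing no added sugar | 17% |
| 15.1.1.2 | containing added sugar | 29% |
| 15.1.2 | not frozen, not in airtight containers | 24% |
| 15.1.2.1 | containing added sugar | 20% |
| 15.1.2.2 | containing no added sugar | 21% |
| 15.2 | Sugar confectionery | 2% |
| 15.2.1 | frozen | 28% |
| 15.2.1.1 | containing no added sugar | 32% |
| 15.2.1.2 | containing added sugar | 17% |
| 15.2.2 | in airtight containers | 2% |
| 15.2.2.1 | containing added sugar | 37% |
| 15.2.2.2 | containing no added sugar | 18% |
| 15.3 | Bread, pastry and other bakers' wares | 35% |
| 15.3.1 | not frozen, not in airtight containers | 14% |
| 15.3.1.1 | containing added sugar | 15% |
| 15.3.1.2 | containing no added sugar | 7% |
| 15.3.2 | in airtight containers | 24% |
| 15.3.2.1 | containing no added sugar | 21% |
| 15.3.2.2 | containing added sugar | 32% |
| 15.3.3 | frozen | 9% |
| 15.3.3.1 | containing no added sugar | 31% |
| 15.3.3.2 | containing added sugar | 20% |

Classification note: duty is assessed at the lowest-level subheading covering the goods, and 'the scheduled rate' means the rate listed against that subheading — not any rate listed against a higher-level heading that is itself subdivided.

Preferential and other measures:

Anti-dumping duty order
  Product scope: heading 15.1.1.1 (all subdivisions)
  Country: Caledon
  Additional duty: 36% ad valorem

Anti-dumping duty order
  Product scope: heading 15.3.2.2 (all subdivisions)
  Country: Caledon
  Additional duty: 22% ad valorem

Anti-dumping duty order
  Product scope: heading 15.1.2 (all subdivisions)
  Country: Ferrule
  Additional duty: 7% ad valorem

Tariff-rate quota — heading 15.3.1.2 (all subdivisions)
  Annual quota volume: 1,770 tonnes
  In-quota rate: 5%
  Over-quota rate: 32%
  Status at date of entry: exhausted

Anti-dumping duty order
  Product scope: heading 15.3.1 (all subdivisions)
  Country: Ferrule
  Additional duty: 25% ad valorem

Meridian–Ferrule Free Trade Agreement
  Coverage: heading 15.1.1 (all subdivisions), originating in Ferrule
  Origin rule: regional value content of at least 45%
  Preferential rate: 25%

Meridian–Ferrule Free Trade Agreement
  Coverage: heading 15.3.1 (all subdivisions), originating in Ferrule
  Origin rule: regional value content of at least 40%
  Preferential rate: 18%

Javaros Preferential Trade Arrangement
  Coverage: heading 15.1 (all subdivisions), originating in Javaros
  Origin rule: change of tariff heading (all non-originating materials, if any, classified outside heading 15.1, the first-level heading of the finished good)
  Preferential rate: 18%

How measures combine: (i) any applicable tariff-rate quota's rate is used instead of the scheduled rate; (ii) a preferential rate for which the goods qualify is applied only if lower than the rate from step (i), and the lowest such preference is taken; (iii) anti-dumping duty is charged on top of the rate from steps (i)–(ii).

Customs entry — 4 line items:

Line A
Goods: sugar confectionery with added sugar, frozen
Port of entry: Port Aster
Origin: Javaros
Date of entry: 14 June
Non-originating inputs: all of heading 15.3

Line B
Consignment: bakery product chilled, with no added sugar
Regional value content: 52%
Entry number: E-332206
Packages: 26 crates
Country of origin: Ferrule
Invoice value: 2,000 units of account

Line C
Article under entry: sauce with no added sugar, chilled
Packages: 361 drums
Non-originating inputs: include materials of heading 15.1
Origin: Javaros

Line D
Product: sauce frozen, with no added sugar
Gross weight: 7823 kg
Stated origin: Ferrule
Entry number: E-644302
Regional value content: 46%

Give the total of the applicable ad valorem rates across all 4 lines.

Line A: sugar confectionery → 15.2; frozen → 15.2.1; with added sugar → 15.2.1.2. Scheduled 17%. Javaros agreement on 15.1: 15.2.1.2 not covered. → 17%.
Line B: bakery product → 15.3; chilled → 15.3.1; with no added sugar → 15.3.1.2. Scheduled 7%. quota on 15.3.1.2 exhausted → over-quota 32%; Ferrule agreement on 15.1.1: 15.3.1.2 not covered; Ferrule agreement on 15.3.1: RVC ≥ 40% → 18% available; preferential 18%; anti-dumping (Ferrule, 15.3.1): +25%; total 18% + 25% = 43%. → 43%.
Line C: sauce → 15.1; chilled → 15.1.2; with no added sugar → 15.1.2.2. Scheduled 21%. Javaros agreement on 15.1: CTH not met. → 21%.
Line D: sauce → 15.1; frozen → 15.1.1; with no added sugar → 15.1.1.1. Scheduled 17%. Ferrule agreement on 15.1.1: RVC ≥ 45% → 25% available; Ferrule agreement on 15.3.1: 15.1.1.1 not covered; preference 25% not lower than 17% → no reduction. → 17%.
Sum: 17% + 43% + 21% + 17% = 98%.

98%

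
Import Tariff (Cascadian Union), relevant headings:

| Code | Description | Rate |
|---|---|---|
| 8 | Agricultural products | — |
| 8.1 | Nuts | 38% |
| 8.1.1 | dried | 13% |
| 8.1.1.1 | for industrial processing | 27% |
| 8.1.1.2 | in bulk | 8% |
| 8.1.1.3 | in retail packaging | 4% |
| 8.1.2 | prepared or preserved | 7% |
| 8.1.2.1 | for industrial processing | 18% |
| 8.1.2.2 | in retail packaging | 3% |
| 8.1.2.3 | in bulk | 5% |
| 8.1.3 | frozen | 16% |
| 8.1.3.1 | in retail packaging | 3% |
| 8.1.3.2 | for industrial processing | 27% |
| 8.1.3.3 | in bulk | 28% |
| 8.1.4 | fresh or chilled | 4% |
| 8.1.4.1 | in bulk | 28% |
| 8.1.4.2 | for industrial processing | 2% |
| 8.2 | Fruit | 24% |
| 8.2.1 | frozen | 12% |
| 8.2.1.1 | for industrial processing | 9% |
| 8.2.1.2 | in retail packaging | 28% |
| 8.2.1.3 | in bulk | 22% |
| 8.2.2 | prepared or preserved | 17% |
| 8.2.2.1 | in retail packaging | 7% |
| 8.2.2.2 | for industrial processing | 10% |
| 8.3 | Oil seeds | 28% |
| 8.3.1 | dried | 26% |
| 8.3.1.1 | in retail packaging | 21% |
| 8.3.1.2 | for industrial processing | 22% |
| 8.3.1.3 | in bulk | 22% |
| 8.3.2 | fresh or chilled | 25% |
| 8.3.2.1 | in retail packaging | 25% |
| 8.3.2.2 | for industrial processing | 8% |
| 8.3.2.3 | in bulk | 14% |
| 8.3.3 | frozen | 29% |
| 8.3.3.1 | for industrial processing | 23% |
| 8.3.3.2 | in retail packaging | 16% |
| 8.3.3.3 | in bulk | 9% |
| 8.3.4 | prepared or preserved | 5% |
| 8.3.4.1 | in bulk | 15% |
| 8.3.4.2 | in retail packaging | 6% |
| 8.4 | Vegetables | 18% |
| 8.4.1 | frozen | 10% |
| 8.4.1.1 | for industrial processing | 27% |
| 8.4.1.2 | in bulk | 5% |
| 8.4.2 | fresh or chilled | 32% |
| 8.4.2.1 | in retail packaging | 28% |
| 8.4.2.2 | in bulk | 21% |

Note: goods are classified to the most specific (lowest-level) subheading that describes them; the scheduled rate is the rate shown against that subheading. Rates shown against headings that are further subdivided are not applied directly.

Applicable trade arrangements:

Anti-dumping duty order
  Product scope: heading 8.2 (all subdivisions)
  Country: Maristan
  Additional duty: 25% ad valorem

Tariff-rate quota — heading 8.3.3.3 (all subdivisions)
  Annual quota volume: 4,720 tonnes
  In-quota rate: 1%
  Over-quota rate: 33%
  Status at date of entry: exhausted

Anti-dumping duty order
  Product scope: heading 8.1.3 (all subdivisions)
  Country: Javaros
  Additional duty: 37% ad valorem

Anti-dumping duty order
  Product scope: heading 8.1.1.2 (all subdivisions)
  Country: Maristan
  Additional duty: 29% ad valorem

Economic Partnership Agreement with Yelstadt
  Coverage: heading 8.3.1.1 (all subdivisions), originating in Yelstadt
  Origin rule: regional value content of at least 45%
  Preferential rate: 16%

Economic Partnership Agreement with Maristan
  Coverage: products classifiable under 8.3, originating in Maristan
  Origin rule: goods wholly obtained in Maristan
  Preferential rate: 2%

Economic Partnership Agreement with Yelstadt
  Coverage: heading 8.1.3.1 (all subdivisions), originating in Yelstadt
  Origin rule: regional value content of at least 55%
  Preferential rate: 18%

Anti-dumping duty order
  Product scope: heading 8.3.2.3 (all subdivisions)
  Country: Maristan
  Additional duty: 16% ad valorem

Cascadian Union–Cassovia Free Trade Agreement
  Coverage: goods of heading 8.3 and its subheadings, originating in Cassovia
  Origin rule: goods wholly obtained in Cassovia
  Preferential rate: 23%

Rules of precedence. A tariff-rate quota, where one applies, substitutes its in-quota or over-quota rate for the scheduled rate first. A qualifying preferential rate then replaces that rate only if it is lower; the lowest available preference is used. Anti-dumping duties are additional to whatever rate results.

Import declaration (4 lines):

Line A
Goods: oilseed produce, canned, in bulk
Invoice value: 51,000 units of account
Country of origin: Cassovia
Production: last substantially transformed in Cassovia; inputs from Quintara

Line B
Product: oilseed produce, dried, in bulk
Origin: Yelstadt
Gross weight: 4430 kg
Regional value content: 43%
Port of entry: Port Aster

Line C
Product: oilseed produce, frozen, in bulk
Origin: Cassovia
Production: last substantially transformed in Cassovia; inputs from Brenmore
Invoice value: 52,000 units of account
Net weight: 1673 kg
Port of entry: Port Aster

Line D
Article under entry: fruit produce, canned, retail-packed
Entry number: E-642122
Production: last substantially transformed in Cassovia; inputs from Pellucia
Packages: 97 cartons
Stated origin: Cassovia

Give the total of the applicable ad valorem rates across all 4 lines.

Line A: oilseed → 8.3; canned → 8.3.4; in bulk → 8.3.4.1. Scheduled 15%. Cassovia agreement on 8.3: not wholly obtained. → 15%.
Line B: oilseed → 8.3; dried → 8.3.1; in bulk → 8.3.1.3. Scheduled 22%. Yelstadt agreement on 8.3.1.1: 8.3.1.3 not covered; Yelstadt agreement on 8.1.3.1: 8.3.1.3 not covered. → 22%.
Line C: oilseed → 8.3; frozen → 8.3.3; in bulk → 8.3.3.3. Scheduled 9%. quota on 8.3.3.3 exhausted → over-quota 33%; Cassovia agreement on 8.3: not wholly obtained. → 33%.
Line D: fruit → 8.2; canned → 8.2.2; retail-packed → 8.2.2.1. Scheduled 7%. Cassovia agreement on 8.3: 8.2.2.1 not covered. → 7%.
Sum: 15% + 22% + 33% + 7% = 77%.

77%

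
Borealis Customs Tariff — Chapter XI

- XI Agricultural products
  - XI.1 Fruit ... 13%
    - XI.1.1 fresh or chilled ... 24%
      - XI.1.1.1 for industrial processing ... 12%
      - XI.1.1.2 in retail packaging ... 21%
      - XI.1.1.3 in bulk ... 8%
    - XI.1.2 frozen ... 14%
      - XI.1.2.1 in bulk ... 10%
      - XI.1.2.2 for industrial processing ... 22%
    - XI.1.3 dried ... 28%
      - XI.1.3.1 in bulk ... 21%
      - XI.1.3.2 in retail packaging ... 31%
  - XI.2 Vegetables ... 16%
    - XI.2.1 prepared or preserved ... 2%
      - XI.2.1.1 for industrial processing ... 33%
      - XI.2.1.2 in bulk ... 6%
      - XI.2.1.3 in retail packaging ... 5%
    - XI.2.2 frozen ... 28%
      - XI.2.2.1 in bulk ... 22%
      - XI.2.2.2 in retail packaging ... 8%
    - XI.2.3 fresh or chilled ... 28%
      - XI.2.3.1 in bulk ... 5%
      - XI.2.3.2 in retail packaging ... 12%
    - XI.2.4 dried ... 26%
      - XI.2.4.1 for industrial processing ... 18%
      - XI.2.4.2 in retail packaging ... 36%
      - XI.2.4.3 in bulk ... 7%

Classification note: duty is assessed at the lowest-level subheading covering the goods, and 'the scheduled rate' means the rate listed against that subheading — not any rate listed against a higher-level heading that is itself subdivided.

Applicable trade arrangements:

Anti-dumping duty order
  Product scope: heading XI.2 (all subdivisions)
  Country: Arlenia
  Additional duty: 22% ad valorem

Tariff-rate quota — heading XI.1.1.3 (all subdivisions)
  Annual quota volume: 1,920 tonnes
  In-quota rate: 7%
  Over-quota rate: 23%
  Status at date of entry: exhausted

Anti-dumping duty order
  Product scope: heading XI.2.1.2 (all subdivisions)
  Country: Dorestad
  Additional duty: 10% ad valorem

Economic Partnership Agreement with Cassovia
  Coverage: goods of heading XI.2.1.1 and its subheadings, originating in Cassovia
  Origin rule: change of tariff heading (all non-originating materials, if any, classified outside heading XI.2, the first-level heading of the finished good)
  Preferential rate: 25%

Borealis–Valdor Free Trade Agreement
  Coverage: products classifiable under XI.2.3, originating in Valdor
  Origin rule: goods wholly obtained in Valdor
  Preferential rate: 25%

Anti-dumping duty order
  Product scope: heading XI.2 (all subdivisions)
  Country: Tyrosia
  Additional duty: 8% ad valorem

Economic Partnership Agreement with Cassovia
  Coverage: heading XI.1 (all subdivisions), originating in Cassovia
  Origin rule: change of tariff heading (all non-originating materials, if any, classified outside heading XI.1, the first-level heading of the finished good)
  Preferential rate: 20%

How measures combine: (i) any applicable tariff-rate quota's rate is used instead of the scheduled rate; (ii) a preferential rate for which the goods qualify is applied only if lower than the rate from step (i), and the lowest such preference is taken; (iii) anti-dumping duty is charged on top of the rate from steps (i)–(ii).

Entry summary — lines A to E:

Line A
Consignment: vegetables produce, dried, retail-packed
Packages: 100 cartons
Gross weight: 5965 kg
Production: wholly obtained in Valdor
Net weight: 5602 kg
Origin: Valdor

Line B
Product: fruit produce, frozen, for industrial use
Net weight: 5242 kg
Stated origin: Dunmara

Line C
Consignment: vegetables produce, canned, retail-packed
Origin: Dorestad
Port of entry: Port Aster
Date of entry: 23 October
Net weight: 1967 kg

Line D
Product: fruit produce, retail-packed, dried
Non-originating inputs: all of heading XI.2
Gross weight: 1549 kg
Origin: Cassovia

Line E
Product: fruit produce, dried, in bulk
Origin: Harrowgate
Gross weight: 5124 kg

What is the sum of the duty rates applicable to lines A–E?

104%

Line A: vegetables → XI.2; dried → XI.2.4; retail-packed → XI.2.4.2. Scheduled 36%. Valdor agreement on XI.2.3: XI.2.4.2 not covered. → 36%.
Line B: fruit → XI.1; frozen → XI.1.2; for industrial use → XI.1.2.2. Scheduled 22%. No special measure applies. → 22%.
Line C: vegetables → XI.2; canned → XI.2.1; retail-packed → XI.2.1.3. Scheduled 5%. No special measure applies. → 5%.
Line D: fruit → XI.1; dried → XI.1.3; retail-packed → XI.1.3.2. Scheduled 31%. Cassovia agreement on XI.2.1.1: XI.1.3.2 not covered; Cassovia agreement on XI.1: CTH met → 20% available; preferential 20%. → 20%.
Line E: fruit → XI.1; dried → XI.1.3; in bulk → XI.1.3.1. Scheduled 21%. No special measure applies. → 21%.
Sum: 36% + 22% + 5% + 20% + 21% = 104%.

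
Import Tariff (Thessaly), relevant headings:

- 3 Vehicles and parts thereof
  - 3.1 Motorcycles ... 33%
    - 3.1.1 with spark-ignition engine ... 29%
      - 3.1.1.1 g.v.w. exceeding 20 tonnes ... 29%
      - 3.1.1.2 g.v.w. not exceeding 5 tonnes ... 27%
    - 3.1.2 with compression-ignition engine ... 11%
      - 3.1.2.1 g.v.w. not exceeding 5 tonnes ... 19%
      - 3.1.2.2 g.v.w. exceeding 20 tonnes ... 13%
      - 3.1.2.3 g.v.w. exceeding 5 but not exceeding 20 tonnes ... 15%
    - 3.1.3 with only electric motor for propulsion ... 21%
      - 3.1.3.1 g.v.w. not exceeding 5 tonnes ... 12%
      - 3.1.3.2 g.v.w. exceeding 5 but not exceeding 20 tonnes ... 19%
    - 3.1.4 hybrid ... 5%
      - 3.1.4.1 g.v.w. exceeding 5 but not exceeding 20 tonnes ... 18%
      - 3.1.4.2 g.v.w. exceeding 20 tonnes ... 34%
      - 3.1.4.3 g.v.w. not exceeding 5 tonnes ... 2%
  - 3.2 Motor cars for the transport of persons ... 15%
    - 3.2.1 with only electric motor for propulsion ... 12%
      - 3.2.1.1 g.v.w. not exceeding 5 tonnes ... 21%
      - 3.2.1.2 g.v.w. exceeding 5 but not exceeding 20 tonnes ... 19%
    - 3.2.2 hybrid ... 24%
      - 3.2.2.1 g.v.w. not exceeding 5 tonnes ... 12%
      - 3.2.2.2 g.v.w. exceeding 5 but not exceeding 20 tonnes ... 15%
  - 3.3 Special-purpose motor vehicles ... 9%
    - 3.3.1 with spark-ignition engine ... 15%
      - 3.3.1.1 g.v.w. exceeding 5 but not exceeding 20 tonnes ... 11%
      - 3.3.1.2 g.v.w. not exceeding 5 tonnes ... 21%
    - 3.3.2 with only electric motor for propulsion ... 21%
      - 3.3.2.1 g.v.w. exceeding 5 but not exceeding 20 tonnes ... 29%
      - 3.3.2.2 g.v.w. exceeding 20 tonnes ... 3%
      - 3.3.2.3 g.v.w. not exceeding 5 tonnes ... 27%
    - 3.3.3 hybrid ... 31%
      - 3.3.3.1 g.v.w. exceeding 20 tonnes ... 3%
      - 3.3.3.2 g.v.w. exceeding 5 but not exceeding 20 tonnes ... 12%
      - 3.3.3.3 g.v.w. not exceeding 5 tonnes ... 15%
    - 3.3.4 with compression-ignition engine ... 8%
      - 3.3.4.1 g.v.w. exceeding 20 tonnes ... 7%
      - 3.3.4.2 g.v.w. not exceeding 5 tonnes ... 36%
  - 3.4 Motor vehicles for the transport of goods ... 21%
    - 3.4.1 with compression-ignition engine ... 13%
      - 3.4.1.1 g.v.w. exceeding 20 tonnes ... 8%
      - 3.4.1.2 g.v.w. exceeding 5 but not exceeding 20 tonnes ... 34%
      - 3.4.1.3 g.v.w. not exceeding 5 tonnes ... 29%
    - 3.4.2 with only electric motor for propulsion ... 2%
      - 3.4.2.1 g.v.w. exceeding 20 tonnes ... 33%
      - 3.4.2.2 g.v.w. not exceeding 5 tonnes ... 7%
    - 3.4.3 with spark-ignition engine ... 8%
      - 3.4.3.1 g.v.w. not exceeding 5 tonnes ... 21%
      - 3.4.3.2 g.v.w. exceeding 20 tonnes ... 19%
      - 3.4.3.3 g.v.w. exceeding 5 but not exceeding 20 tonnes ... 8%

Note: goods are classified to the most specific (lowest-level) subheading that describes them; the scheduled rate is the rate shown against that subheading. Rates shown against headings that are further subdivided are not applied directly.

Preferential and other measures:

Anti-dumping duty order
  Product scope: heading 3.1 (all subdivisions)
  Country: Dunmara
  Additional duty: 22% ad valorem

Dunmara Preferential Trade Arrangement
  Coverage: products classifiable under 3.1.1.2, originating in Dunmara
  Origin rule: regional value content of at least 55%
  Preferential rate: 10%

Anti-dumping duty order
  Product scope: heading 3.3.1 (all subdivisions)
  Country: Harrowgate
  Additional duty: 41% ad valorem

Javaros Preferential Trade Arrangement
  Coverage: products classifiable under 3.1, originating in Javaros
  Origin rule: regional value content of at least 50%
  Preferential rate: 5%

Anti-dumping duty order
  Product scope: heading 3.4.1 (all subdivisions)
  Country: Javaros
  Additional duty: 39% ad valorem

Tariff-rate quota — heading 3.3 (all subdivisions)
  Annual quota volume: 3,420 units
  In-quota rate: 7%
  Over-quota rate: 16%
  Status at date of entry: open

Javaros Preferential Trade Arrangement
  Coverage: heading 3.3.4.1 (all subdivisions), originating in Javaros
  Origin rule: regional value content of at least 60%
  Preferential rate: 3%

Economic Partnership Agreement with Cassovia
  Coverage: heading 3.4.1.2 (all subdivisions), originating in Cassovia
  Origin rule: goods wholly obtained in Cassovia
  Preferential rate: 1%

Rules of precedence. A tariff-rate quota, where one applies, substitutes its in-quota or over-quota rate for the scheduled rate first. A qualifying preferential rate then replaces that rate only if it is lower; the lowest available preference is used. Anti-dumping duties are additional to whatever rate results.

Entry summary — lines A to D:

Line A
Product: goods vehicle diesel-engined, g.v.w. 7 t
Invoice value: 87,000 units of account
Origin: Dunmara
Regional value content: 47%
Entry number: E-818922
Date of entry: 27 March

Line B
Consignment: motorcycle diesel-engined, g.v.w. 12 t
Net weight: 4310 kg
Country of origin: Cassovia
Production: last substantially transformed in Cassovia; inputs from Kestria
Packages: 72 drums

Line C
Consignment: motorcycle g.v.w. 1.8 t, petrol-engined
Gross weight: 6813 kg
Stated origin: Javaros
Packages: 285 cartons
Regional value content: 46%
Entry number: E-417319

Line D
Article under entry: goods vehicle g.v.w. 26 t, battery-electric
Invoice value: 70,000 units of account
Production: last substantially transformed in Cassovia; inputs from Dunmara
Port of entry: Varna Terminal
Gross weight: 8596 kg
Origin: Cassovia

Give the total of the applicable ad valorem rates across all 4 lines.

109%

Line A: goods vehicle → 3.4; diesel-engined → 3.4.1; g.v.w. 7 t → 3.4.1.2. Scheduled 34%. Dunmara agreement on 3.1.1.2: 3.4.1.2 not covered. → 34%.
Line B: motorcycle → 3.1; diesel-engined → 3.1.2; g.v.w. 12 t → 3.1.2.3. Scheduled 15%. Cassovia agreement on 3.4.1.2: 3.1.2.3 not covered. → 15%.
Line C: motorcycle → 3.1; petrol-engined → 3.1.1; g.v.w. 1.8 t → 3.1.1.2. Scheduled 27%. Javaros agreement on 3.1: RVC < 50%; Javaros agreement on 3.3.4.1: 3.1.1.2 not covered. → 27%.
Line D: goods vehicle → 3.4; battery-electric → 3.4.2; g.v.w. 26 t → 3.4.2.1. Scheduled 33%. Cassovia agreement on 3.4.1.2: 3.4.2.1 not covered. → 33%.
Sum: 34% + 15% + 27% + 33% = 109%.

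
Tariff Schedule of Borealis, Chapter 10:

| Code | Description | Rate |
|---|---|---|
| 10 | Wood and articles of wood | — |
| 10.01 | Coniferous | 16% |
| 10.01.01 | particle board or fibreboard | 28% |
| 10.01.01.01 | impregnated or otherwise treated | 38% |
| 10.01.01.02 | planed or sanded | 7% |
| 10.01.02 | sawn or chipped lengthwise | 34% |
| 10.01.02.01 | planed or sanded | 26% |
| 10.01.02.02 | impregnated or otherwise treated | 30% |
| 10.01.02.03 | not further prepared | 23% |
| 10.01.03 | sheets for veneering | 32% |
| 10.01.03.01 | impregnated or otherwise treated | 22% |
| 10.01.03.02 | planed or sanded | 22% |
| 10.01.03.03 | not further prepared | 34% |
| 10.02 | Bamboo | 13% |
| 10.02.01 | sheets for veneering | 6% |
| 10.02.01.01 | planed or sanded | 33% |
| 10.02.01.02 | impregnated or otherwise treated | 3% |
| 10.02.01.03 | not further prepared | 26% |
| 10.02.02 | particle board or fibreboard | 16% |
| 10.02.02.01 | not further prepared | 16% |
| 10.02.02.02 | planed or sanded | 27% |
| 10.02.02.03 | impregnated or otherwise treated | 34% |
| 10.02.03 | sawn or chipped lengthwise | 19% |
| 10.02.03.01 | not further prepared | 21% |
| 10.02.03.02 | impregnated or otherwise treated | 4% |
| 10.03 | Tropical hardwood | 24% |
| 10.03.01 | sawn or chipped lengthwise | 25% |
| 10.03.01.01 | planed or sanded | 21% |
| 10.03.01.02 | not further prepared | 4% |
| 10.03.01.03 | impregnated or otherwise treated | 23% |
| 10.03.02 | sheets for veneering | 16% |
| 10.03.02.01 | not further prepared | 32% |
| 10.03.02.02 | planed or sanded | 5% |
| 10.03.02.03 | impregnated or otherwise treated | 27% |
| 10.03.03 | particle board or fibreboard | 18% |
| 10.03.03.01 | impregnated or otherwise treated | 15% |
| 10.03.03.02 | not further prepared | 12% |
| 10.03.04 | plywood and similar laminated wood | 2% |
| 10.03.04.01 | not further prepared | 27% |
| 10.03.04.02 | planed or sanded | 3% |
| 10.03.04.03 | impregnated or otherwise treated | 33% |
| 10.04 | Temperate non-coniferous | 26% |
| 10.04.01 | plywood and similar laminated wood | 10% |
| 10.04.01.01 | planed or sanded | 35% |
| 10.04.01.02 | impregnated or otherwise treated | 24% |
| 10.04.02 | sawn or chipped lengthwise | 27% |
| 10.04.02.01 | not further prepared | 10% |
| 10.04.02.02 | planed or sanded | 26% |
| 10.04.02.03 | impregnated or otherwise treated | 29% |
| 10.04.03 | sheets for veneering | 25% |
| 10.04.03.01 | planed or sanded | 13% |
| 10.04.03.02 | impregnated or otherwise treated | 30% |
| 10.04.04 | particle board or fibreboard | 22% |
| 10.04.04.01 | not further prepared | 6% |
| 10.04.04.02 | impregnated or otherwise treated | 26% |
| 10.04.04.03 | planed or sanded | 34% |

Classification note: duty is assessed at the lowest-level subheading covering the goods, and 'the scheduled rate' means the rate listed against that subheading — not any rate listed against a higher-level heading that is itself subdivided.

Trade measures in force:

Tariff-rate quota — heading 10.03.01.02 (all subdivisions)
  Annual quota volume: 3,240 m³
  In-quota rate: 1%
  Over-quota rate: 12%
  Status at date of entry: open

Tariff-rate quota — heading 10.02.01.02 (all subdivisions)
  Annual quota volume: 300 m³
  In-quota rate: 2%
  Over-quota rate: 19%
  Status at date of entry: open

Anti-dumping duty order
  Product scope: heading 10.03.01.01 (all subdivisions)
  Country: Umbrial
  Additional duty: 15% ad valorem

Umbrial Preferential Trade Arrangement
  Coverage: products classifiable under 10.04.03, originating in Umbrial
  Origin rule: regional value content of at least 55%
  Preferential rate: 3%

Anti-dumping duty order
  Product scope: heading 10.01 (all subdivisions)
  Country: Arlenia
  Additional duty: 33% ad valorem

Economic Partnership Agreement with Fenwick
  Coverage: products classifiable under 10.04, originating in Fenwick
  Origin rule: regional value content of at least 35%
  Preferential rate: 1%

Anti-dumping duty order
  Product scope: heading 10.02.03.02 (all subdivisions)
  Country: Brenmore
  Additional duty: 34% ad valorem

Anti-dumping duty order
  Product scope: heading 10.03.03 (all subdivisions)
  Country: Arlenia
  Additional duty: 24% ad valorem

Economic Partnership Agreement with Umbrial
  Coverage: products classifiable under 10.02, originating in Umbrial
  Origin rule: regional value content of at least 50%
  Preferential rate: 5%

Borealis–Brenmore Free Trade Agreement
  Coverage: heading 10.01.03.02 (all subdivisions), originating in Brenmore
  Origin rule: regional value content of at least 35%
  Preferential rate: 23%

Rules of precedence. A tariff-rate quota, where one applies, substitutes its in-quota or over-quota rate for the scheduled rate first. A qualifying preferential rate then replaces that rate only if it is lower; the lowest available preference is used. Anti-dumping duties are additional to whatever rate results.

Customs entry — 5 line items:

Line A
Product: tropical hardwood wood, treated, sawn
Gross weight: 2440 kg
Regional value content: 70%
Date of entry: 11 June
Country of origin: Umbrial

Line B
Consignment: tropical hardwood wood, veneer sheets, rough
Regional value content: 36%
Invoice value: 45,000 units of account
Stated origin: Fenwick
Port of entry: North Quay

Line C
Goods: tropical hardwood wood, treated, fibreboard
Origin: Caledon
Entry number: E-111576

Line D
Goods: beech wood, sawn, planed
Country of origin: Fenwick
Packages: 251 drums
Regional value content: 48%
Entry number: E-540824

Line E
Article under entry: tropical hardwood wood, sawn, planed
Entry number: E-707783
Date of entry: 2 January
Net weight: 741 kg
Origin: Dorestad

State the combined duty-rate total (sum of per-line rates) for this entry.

Line A: tropical hardwood → 10.03; sawn → 10.03.01; treated → 10.03.01.03. Scheduled 23%. Umbrial agreement on 10.04.03: 10.03.01.03 not covered; Umbrial agreement on 10.02: 10.03.01.03 not covered. → 23%.
Line B: tropical hardwood → 10.03; veneer sheets → 10.03.02; rough → 10.03.02.01. Scheduled 32%. Fenwick agreement on 10.04: 10.03.02.01 not covered. → 32%.
Line C: tropical hardwood → 10.03; fibreboard → 10.03.03; treated → 10.03.03.01. Scheduled 15%. No special measure applies. → 15%.
Line D: beech → 10.04; sawn → 10.04.02; planed → 10.04.02.02. Scheduled 26%. Fenwick agreement on 10.04: RVC ≥ 35% → 1% available; preferential 1%. → 1%.
Line E: tropical hardwood → 10.03; sawn → 10.03.01; planed → 10.03.01.01. Scheduled 21%. No special measure applies. → 21%.
Sum: 23% + 32% + 15% + 1% + 21% = 92%.

92%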